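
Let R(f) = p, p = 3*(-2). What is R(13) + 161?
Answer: 155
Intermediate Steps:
p = -6
R(f) = -6
R(13) + 161 = -6 + 161 = 155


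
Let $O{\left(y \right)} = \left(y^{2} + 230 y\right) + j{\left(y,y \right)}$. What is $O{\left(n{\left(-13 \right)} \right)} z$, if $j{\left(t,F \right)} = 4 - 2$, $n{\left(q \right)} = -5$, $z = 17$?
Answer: $-19091$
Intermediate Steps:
$j{\left(t,F \right)} = 2$
$O{\left(y \right)} = 2 + y^{2} + 230 y$ ($O{\left(y \right)} = \left(y^{2} + 230 y\right) + 2 = 2 + y^{2} + 230 y$)
$O{\left(n{\left(-13 \right)} \right)} z = \left(2 + \left(-5\right)^{2} + 230 \left(-5\right)\right) 17 = \left(2 + 25 - 1150\right) 17 = \left(-1123\right) 17 = -19091$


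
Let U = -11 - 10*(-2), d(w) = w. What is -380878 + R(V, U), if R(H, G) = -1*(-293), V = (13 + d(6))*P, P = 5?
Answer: -380585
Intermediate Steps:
U = 9 (U = -11 + 20 = 9)
V = 95 (V = (13 + 6)*5 = 19*5 = 95)
R(H, G) = 293
-380878 + R(V, U) = -380878 + 293 = -380585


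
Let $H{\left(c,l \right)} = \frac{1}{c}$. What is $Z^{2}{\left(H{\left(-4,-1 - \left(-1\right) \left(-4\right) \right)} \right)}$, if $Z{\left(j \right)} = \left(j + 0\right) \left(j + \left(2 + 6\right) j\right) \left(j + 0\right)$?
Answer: $\frac{81}{4096} \approx 0.019775$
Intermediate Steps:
$Z{\left(j \right)} = 9 j^{3}$ ($Z{\left(j \right)} = j \left(j + 8 j\right) j = j 9 j j = 9 j^{2} j = 9 j^{3}$)
$Z^{2}{\left(H{\left(-4,-1 - \left(-1\right) \left(-4\right) \right)} \right)} = \left(9 \left(\frac{1}{-4}\right)^{3}\right)^{2} = \left(9 \left(- \frac{1}{4}\right)^{3}\right)^{2} = \left(9 \left(- \frac{1}{64}\right)\right)^{2} = \left(- \frac{9}{64}\right)^{2} = \frac{81}{4096}$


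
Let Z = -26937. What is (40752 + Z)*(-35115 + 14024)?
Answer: -291372165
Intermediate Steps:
(40752 + Z)*(-35115 + 14024) = (40752 - 26937)*(-35115 + 14024) = 13815*(-21091) = -291372165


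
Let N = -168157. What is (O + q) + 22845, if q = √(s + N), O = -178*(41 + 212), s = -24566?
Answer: -22189 + I*√192723 ≈ -22189.0 + 439.0*I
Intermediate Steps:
O = -45034 (O = -178*253 = -45034)
q = I*√192723 (q = √(-24566 - 168157) = √(-192723) = I*√192723 ≈ 439.0*I)
(O + q) + 22845 = (-45034 + I*√192723) + 22845 = -22189 + I*√192723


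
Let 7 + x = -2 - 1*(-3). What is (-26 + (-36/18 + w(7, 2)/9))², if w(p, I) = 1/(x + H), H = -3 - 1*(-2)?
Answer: 3115225/3969 ≈ 784.89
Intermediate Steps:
x = -6 (x = -7 + (-2 - 1*(-3)) = -7 + (-2 + 3) = -7 + 1 = -6)
H = -1 (H = -3 + 2 = -1)
w(p, I) = -⅐ (w(p, I) = 1/(-6 - 1) = 1/(-7) = -⅐)
(-26 + (-36/18 + w(7, 2)/9))² = (-26 + (-36/18 - ⅐/9))² = (-26 + (-36*1/18 - ⅐*⅑))² = (-26 + (-2 - 1/63))² = (-26 - 127/63)² = (-1765/63)² = 3115225/3969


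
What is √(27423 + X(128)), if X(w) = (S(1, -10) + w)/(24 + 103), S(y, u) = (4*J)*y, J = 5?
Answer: √442324363/127 ≈ 165.60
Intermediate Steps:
S(y, u) = 20*y (S(y, u) = (4*5)*y = 20*y)
X(w) = 20/127 + w/127 (X(w) = (20*1 + w)/(24 + 103) = (20 + w)/127 = (20 + w)*(1/127) = 20/127 + w/127)
√(27423 + X(128)) = √(27423 + (20/127 + (1/127)*128)) = √(27423 + (20/127 + 128/127)) = √(27423 + 148/127) = √(3482869/127) = √442324363/127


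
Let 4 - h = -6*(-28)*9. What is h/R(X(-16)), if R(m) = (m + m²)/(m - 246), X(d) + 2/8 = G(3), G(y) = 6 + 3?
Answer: 440336/105 ≈ 4193.7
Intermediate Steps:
G(y) = 9
h = -1508 (h = 4 - (-6*(-28))*9 = 4 - 168*9 = 4 - 1*1512 = 4 - 1512 = -1508)
X(d) = 35/4 (X(d) = -¼ + 9 = 35/4)
R(m) = (m + m²)/(-246 + m)
h/R(X(-16)) = -1508*4*(-246 + 35/4)/(35*(1 + 35/4)) = -1508/((35/4)*(39/4)/(-949/4)) = -1508/((35/4)*(-4/949)*(39/4)) = -1508/(-105/292) = -1508*(-292/105) = 440336/105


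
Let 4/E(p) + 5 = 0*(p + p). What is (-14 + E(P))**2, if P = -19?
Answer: 5476/25 ≈ 219.04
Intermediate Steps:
E(p) = -4/5 (E(p) = 4/(-5 + 0*(p + p)) = 4/(-5 + 0*(2*p)) = 4/(-5 + 0) = 4/(-5) = 4*(-1/5) = -4/5)
(-14 + E(P))**2 = (-14 - 4/5)**2 = (-74/5)**2 = 5476/25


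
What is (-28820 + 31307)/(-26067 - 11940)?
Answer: -829/12669 ≈ -0.065435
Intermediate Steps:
(-28820 + 31307)/(-26067 - 11940) = 2487/(-38007) = 2487*(-1/38007) = -829/12669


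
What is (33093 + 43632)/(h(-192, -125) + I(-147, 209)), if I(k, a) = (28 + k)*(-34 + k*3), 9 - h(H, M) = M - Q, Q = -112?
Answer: 8525/6283 ≈ 1.3568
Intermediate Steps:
h(H, M) = -103 - M (h(H, M) = 9 - (M - 1*(-112)) = 9 - (M + 112) = 9 - (112 + M) = 9 + (-112 - M) = -103 - M)
I(k, a) = (-34 + 3*k)*(28 + k) (I(k, a) = (28 + k)*(-34 + 3*k) = (-34 + 3*k)*(28 + k))
(33093 + 43632)/(h(-192, -125) + I(-147, 209)) = (33093 + 43632)/((-103 - 1*(-125)) + (-952 + 3*(-147)² + 50*(-147))) = 76725/((-103 + 125) + (-952 + 3*21609 - 7350)) = 76725/(22 + (-952 + 64827 - 7350)) = 76725/(22 + 56525) = 76725/56547 = 76725*(1/56547) = 8525/6283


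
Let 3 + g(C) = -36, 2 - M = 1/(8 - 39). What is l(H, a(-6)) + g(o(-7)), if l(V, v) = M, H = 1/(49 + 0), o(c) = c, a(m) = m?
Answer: -1146/31 ≈ -36.968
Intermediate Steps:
H = 1/49 ≈ 0.020408
M = 63/31 (M = 2 - 1/(8 - 39) = 2 - 1/(-31) = 2 - 1*(-1/31) = 2 + 1/31 = 63/31 ≈ 2.0323)
l(V, v) = 63/31
g(C) = -39 (g(C) = -3 - 36 = -39)
l(H, a(-6)) + g(o(-7)) = 63/31 - 39 = -1146/31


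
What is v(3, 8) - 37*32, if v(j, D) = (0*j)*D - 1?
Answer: -1185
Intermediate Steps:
v(j, D) = -1 (v(j, D) = 0*D - 1 = 0 - 1 = -1)
v(3, 8) - 37*32 = -1 - 37*32 = -1 - 1184 = -1185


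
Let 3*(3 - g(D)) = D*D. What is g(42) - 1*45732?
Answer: -46317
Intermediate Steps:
g(D) = 3 - D²/3 (g(D) = 3 - D*D/3 = 3 - D²/3)
g(42) - 1*45732 = (3 - ⅓*42²) - 1*45732 = (3 - ⅓*1764) - 45732 = (3 - 588) - 45732 = -585 - 45732 = -46317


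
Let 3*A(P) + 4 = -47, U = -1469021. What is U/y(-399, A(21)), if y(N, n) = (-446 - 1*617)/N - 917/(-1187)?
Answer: -695747442873/1627664 ≈ -4.2745e+5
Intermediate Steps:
A(P) = -17 (A(P) = -4/3 + (1/3)*(-47) = -4/3 - 47/3 = -17)
y(N, n) = 917/1187 - 1063/N (y(N, n) = (-446 - 617)/N - 917*(-1/1187) = -1063/N + 917/1187 = 917/1187 - 1063/N)
U/y(-399, A(21)) = -1469021/(917/1187 - 1063/(-399)) = -1469021/(917/1187 - 1063*(-1/399)) = -1469021/(917/1187 + 1063/399) = -1469021/1627664/473613 = -1469021*473613/1627664 = -695747442873/1627664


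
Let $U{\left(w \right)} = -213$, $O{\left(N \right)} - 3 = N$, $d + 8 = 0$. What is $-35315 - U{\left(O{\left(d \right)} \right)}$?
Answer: $-35102$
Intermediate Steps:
$d = -8$ ($d = -8 + 0 = -8$)
$O{\left(N \right)} = 3 + N$
$-35315 - U{\left(O{\left(d \right)} \right)} = -35315 - -213 = -35315 + 213 = -35102$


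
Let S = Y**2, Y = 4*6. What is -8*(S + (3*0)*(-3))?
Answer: -4608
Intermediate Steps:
Y = 24
S = 576 (S = 24**2 = 576)
-8*(S + (3*0)*(-3)) = -8*(576 + (3*0)*(-3)) = -8*(576 + 0*(-3)) = -8*(576 + 0) = -8*576 = -4608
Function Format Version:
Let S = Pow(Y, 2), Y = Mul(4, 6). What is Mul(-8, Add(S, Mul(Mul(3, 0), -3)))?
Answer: -4608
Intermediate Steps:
Y = 24
S = 576 (S = Pow(24, 2) = 576)
Mul(-8, Add(S, Mul(Mul(3, 0), -3))) = Mul(-8, Add(576, Mul(Mul(3, 0), -3))) = Mul(-8, Add(576, Mul(0, -3))) = Mul(-8, Add(576, 0)) = Mul(-8, 576) = -4608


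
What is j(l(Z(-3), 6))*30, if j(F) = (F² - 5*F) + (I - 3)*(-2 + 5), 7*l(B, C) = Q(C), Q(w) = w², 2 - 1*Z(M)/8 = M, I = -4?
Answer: -29790/49 ≈ -607.96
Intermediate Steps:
Z(M) = 16 - 8*M
l(B, C) = C²/7
j(F) = -21 + F² - 5*F (j(F) = (F² - 5*F) + (-4 - 3)*(-2 + 5) = (F² - 5*F) - 7*3 = (F² - 5*F) - 21 = -21 + F² - 5*F)
j(l(Z(-3), 6))*30 = (-21 + ((⅐)*6²)² - 5*6²/7)*30 = (-21 + ((⅐)*36)² - 5*36/7)*30 = (-21 + (36/7)² - 5*36/7)*30 = (-21 + 1296/49 - 180/7)*30 = -993/49*30 = -29790/49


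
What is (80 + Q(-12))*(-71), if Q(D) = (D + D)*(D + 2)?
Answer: -22720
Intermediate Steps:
Q(D) = 2*D*(2 + D) (Q(D) = (2*D)*(2 + D) = 2*D*(2 + D))
(80 + Q(-12))*(-71) = (80 + 2*(-12)*(2 - 12))*(-71) = (80 + 2*(-12)*(-10))*(-71) = (80 + 240)*(-71) = 320*(-71) = -22720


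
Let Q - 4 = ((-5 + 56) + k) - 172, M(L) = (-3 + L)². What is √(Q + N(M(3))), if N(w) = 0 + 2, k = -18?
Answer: I*√133 ≈ 11.533*I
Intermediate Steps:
N(w) = 2
Q = -135 (Q = 4 + (((-5 + 56) - 18) - 172) = 4 + ((51 - 18) - 172) = 4 + (33 - 172) = 4 - 139 = -135)
√(Q + N(M(3))) = √(-135 + 2) = √(-133) = I*√133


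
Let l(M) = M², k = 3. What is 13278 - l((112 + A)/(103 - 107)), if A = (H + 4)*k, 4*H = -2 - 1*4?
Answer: 792671/64 ≈ 12385.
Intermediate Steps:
H = -3/2 (H = (-2 - 1*4)/4 = (-2 - 4)/4 = (¼)*(-6) = -3/2 ≈ -1.5000)
A = 15/2 (A = (-3/2 + 4)*3 = (5/2)*3 = 15/2 ≈ 7.5000)
13278 - l((112 + A)/(103 - 107)) = 13278 - ((112 + 15/2)/(103 - 107))² = 13278 - ((239/2)/(-4))² = 13278 - ((239/2)*(-¼))² = 13278 - (-239/8)² = 13278 - 1*57121/64 = 13278 - 57121/64 = 792671/64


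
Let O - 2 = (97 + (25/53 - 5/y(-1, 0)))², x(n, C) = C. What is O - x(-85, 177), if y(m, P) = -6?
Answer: 959553421/101124 ≈ 9488.9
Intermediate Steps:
O = 977452369/101124 (O = 2 + (97 + (25/53 - 5/(-6)))² = 2 + (97 + (25*(1/53) - 5*(-⅙)))² = 2 + (97 + (25/53 + ⅚))² = 2 + (97 + 415/318)² = 2 + (31261/318)² = 2 + 977250121/101124 = 977452369/101124 ≈ 9665.9)
O - x(-85, 177) = 977452369/101124 - 1*177 = 977452369/101124 - 177 = 959553421/101124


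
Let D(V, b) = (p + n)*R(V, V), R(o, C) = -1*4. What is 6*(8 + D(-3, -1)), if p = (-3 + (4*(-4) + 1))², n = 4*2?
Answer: -7920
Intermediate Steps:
R(o, C) = -4
n = 8
p = 324 (p = (-3 + (-16 + 1))² = (-3 - 15)² = (-18)² = 324)
D(V, b) = -1328 (D(V, b) = (324 + 8)*(-4) = 332*(-4) = -1328)
6*(8 + D(-3, -1)) = 6*(8 - 1328) = 6*(-1320) = -7920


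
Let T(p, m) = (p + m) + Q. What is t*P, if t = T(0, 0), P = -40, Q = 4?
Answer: -160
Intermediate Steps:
T(p, m) = 4 + m + p (T(p, m) = (p + m) + 4 = (m + p) + 4 = 4 + m + p)
t = 4 (t = 4 + 0 + 0 = 4)
t*P = 4*(-40) = -160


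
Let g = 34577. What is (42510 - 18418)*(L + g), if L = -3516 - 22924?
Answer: 196036604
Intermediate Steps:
L = -26440
(42510 - 18418)*(L + g) = (42510 - 18418)*(-26440 + 34577) = 24092*8137 = 196036604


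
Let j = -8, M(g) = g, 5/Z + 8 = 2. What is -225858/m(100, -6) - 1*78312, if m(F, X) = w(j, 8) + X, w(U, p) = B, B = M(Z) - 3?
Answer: -3265260/59 ≈ -55343.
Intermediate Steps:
Z = -⅚ (Z = 5/(-8 + 2) = 5/(-6) = 5*(-⅙) = -⅚ ≈ -0.83333)
B = -23/6 (B = -⅚ - 3 = -23/6 ≈ -3.8333)
w(U, p) = -23/6
m(F, X) = -23/6 + X
-225858/m(100, -6) - 1*78312 = -225858/(-23/6 - 6) - 1*78312 = -225858/(-59/6) - 78312 = -225858*(-6/59) - 78312 = 1355148/59 - 78312 = -3265260/59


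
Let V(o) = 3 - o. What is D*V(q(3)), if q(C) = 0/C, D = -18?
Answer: -54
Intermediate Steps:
q(C) = 0
D*V(q(3)) = -18*(3 - 1*0) = -18*(3 + 0) = -18*3 = -54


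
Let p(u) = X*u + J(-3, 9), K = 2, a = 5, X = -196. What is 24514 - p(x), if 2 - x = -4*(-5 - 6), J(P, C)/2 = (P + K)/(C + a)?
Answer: 113975/7 ≈ 16282.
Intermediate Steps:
J(P, C) = 2*(2 + P)/(5 + C) (J(P, C) = 2*((P + 2)/(C + 5)) = 2*((2 + P)/(5 + C)) = 2*(2 + P)/(5 + C))
x = -42 (x = 2 - (-4)*(-5 - 6) = 2 - (-4)*(-11) = 2 - 1*44 = 2 - 44 = -42)
p(u) = -1/7 - 196*u (p(u) = -196*u + 2*(2 - 3)/(5 + 9) = -196*u + 2*(-1)/14 = -196*u + 2*(1/14)*(-1) = -196*u - 1/7 = -1/7 - 196*u)
24514 - p(x) = 24514 - (-1/7 - 196*(-42)) = 24514 - (-1/7 + 8232) = 24514 - 1*57623/7 = 24514 - 57623/7 = 113975/7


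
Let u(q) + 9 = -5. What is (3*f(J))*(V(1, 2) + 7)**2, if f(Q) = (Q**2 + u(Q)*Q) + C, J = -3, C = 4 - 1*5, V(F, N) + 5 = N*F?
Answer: 2400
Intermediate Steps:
V(F, N) = -5 + F*N (V(F, N) = -5 + N*F = -5 + F*N)
u(q) = -14 (u(q) = -9 - 5 = -14)
C = -1 (C = 4 - 5 = -1)
f(Q) = -1 + Q**2 - 14*Q (f(Q) = (Q**2 - 14*Q) - 1 = -1 + Q**2 - 14*Q)
(3*f(J))*(V(1, 2) + 7)**2 = (3*(-1 + (-3)**2 - 14*(-3)))*((-5 + 1*2) + 7)**2 = (3*(-1 + 9 + 42))*((-5 + 2) + 7)**2 = (3*50)*(-3 + 7)**2 = 150*4**2 = 150*16 = 2400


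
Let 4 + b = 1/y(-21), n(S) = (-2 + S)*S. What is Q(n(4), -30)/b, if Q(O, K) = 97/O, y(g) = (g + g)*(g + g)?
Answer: -42777/14110 ≈ -3.0317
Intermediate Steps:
y(g) = 4*g² (y(g) = (2*g)*(2*g) = 4*g²)
n(S) = S*(-2 + S)
b = -7055/1764 (b = -4 + 1/(4*(-21)²) = -4 + 1/(4*441) = -4 + 1/1764 = -7055/1764 ≈ -3.9994)
Q(n(4), -30)/b = (97/((4*(-2 + 4))))/(-7055/1764) = (97/((4*2)))*(-1764/7055) = (97/8)*(-1764/7055) = -42777/14110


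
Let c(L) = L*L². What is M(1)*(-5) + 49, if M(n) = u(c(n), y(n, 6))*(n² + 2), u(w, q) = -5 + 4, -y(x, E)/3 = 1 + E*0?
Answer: 64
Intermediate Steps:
c(L) = L³
y(x, E) = -3 (y(x, E) = -3*(1 + E*0) = -3*(1 + 0) = -3*1 = -3)
u(w, q) = -1
M(n) = -2 - n² (M(n) = -(n² + 2) = -(2 + n²) = -2 - n²)
M(1)*(-5) + 49 = (-2 - 1*1²)*(-5) + 49 = (-2 - 1*1)*(-5) + 49 = (-2 - 1)*(-5) + 49 = -3*(-5) + 49 = 15 + 49 = 64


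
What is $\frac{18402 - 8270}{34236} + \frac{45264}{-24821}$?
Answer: $- \frac{324542983}{212442939} \approx -1.5277$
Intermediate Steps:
$\frac{18402 - 8270}{34236} + \frac{45264}{-24821} = 10132 \cdot \frac{1}{34236} + 45264 \left(- \frac{1}{24821}\right) = \frac{2533}{8559} - \frac{45264}{24821} = - \frac{324542983}{212442939}$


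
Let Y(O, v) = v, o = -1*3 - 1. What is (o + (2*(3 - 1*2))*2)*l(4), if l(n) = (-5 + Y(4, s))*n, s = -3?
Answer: 0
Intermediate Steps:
o = -4 (o = -3 - 1 = -4)
l(n) = -8*n (l(n) = (-5 - 3)*n = -8*n)
(o + (2*(3 - 1*2))*2)*l(4) = (-4 + (2*(3 - 1*2))*2)*(-8*4) = (-4 + (2*(3 - 2))*2)*(-32) = (-4 + (2*1)*2)*(-32) = (-4 + 2*2)*(-32) = (-4 + 4)*(-32) = 0*(-32) = 0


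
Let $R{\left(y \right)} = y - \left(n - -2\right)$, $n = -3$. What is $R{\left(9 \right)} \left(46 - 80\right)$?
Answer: $-340$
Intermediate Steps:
$R{\left(y \right)} = 1 + y$ ($R{\left(y \right)} = y - \left(-3 - -2\right) = y - \left(-3 + 2\right) = y - -1 = y + 1 = 1 + y$)
$R{\left(9 \right)} \left(46 - 80\right) = \left(1 + 9\right) \left(46 - 80\right) = 10 \left(-34\right) = -340$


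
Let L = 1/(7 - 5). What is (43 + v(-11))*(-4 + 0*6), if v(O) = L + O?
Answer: -130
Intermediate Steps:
L = ½ (L = 1/2 = ½ ≈ 0.50000)
v(O) = ½ + O
(43 + v(-11))*(-4 + 0*6) = (43 + (½ - 11))*(-4 + 0*6) = (43 - 21/2)*(-4 + 0) = (65/2)*(-4) = -130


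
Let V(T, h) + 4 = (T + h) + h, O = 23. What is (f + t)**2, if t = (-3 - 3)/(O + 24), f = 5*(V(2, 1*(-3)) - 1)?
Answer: 4498641/2209 ≈ 2036.5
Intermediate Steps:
V(T, h) = -4 + T + 2*h (V(T, h) = -4 + ((T + h) + h) = -4 + (T + 2*h) = -4 + T + 2*h)
f = -45 (f = 5*((-4 + 2 + 2*(1*(-3))) - 1) = 5*((-4 + 2 + 2*(-3)) - 1) = 5*((-4 + 2 - 6) - 1) = 5*(-8 - 1) = 5*(-9) = -45)
t = -6/47 (t = (-3 - 3)/(23 + 24) = -6/47 ≈ -0.12766)
(f + t)**2 = (-45 - 6/47)**2 = (-2121/47)**2 = 4498641/2209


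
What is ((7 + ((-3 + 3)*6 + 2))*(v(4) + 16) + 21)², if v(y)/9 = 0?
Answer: 27225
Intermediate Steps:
v(y) = 0 (v(y) = 9*0 = 0)
((7 + ((-3 + 3)*6 + 2))*(v(4) + 16) + 21)² = ((7 + ((-3 + 3)*6 + 2))*(0 + 16) + 21)² = ((7 + (0*6 + 2))*16 + 21)² = ((7 + (0 + 2))*16 + 21)² = ((7 + 2)*16 + 21)² = (9*16 + 21)² = (144 + 21)² = 165² = 27225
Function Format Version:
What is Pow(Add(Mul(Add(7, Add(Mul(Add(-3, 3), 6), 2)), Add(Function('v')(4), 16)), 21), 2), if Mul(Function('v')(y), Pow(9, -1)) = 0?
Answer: 27225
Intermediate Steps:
Function('v')(y) = 0 (Function('v')(y) = Mul(9, 0) = 0)
Pow(Add(Mul(Add(7, Add(Mul(Add(-3, 3), 6), 2)), Add(Function('v')(4), 16)), 21), 2) = Pow(Add(Mul(Add(7, Add(Mul(Add(-3, 3), 6), 2)), Add(0, 16)), 21), 2) = Pow(Add(Mul(Add(7, Add(Mul(0, 6), 2)), 16), 21), 2) = Pow(Add(Mul(Add(7, Add(0, 2)), 16), 21), 2) = Pow(Add(Mul(Add(7, 2), 16), 21), 2) = Pow(Add(Mul(9, 16), 21), 2) = Pow(Add(144, 21), 2) = Pow(165, 2) = 27225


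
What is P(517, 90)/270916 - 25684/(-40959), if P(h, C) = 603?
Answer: 6982904821/11096448444 ≈ 0.62929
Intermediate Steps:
P(517, 90)/270916 - 25684/(-40959) = 603/270916 - 25684/(-40959) = 603*(1/270916) - 25684*(-1/40959) = 603/270916 + 25684/40959 = 6982904821/11096448444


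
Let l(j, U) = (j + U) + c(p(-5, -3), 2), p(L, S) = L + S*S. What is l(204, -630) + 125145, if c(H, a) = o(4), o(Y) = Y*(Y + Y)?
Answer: 124751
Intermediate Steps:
p(L, S) = L + S²
o(Y) = 2*Y² (o(Y) = Y*(2*Y) = 2*Y²)
c(H, a) = 32 (c(H, a) = 2*4² = 2*16 = 32)
l(j, U) = 32 + U + j (l(j, U) = (j + U) + 32 = (U + j) + 32 = 32 + U + j)
l(204, -630) + 125145 = (32 - 630 + 204) + 125145 = -394 + 125145 = 124751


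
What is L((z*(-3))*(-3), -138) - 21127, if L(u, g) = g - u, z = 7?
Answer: -21328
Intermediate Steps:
L((z*(-3))*(-3), -138) - 21127 = (-138 - 7*(-3)*(-3)) - 21127 = (-138 - (-21)*(-3)) - 21127 = (-138 - 1*63) - 21127 = (-138 - 63) - 21127 = -201 - 21127 = -21328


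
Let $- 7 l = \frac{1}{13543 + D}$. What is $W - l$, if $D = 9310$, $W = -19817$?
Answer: $- \frac{3170145306}{159971} \approx -19817.0$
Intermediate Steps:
$l = - \frac{1}{159971}$ ($l = - \frac{1}{7 \left(13543 + 9310\right)} = - \frac{1}{7 \cdot 22853} = \left(- \frac{1}{7}\right) \frac{1}{22853} = - \frac{1}{159971} \approx -6.2511 \cdot 10^{-6}$)
$W - l = -19817 - - \frac{1}{159971} = -19817 + \frac{1}{159971} = - \frac{3170145306}{159971}$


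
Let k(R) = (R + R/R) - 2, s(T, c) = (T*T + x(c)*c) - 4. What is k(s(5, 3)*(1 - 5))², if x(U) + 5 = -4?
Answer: 529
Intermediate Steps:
x(U) = -9 (x(U) = -5 - 4 = -9)
s(T, c) = -4 + T² - 9*c (s(T, c) = (T*T - 9*c) - 4 = (T² - 9*c) - 4 = -4 + T² - 9*c)
k(R) = -1 + R (k(R) = (R + 1) - 2 = (1 + R) - 2 = -1 + R)
k(s(5, 3)*(1 - 5))² = (-1 + (-4 + 5² - 9*3)*(1 - 5))² = (-1 + (-4 + 25 - 27)*(-4))² = (-1 - 6*(-4))² = (-1 + 24)² = 23² = 529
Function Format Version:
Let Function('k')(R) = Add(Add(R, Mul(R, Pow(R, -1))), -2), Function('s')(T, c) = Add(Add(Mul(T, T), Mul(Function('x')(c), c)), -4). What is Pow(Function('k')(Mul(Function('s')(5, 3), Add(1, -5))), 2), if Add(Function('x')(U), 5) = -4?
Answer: 529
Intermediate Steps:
Function('x')(U) = -9 (Function('x')(U) = Add(-5, -4) = -9)
Function('s')(T, c) = Add(-4, Pow(T, 2), Mul(-9, c)) (Function('s')(T, c) = Add(Add(Mul(T, T), Mul(-9, c)), -4) = Add(Add(Pow(T, 2), Mul(-9, c)), -4) = Add(-4, Pow(T, 2), Mul(-9, c)))
Function('k')(R) = Add(-1, R) (Function('k')(R) = Add(Add(R, 1), -2) = Add(Add(1, R), -2) = Add(-1, R))
Pow(Function('k')(Mul(Function('s')(5, 3), Add(1, -5))), 2) = Pow(Add(-1, Mul(Add(-4, Pow(5, 2), Mul(-9, 3)), Add(1, -5))), 2) = Pow(Add(-1, Mul(Add(-4, 25, -27), -4)), 2) = Pow(Add(-1, Mul(-6, -4)), 2) = Pow(Add(-1, 24), 2) = Pow(23, 2) = 529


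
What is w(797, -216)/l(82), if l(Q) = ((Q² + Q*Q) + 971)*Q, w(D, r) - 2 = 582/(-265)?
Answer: -26/156662435 ≈ -1.6596e-7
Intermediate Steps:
w(D, r) = -52/265 (w(D, r) = 2 + 582/(-265) = 2 + 582*(-1/265) = 2 - 582/265 = -52/265)
l(Q) = Q*(971 + 2*Q²) (l(Q) = ((Q² + Q²) + 971)*Q = (2*Q² + 971)*Q = (971 + 2*Q²)*Q = Q*(971 + 2*Q²))
w(797, -216)/l(82) = -52*1/(82*(971 + 2*82²))/265 = -52*1/(82*(971 + 2*6724))/265 = -52*1/(82*(971 + 13448))/265 = -52/(265*(82*14419)) = -52/265/1182358 = -52/265*1/1182358 = -26/156662435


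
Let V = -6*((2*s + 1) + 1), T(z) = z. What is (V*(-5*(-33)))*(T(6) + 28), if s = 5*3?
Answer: -1077120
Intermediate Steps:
s = 15
V = -192 (V = -6*((2*15 + 1) + 1) = -6*((30 + 1) + 1) = -6*(31 + 1) = -6*32 = -192)
(V*(-5*(-33)))*(T(6) + 28) = (-(-960)*(-33))*(6 + 28) = -192*165*34 = -31680*34 = -1077120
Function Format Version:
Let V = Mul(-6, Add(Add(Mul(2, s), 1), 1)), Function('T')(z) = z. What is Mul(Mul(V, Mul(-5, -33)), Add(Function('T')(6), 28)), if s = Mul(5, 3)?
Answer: -1077120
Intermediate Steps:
s = 15
V = -192 (V = Mul(-6, Add(Add(Mul(2, 15), 1), 1)) = Mul(-6, Add(Add(30, 1), 1)) = Mul(-6, Add(31, 1)) = Mul(-6, 32) = -192)
Mul(Mul(V, Mul(-5, -33)), Add(Function('T')(6), 28)) = Mul(Mul(-192, Mul(-5, -33)), Add(6, 28)) = Mul(Mul(-192, 165), 34) = Mul(-31680, 34) = -1077120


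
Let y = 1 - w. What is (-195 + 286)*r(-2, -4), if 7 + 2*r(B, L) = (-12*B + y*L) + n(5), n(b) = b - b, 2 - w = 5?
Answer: 91/2 ≈ 45.500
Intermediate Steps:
w = -3 (w = 2 - 1*5 = 2 - 5 = -3)
n(b) = 0
y = 4 (y = 1 - 1*(-3) = 1 + 3 = 4)
r(B, L) = -7/2 - 6*B + 2*L (r(B, L) = -7/2 + ((-12*B + 4*L) + 0)/2 = -7/2 + (-12*B + 4*L)/2 = -7/2 + (-6*B + 2*L) = -7/2 - 6*B + 2*L)
(-195 + 286)*r(-2, -4) = (-195 + 286)*(-7/2 - 6*(-2) + 2*(-4)) = 91*(-7/2 + 12 - 8) = 91*(½) = 91/2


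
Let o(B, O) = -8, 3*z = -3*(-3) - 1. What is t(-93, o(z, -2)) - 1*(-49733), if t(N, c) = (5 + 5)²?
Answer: 49833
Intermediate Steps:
z = 8/3 (z = (-3*(-3) - 1)/3 = (9 - 1)/3 = (⅓)*8 = 8/3 ≈ 2.6667)
t(N, c) = 100 (t(N, c) = 10² = 100)
t(-93, o(z, -2)) - 1*(-49733) = 100 - 1*(-49733) = 100 + 49733 = 49833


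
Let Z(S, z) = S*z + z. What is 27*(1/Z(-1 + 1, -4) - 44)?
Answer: -4779/4 ≈ -1194.8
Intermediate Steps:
Z(S, z) = z + S*z
27*(1/Z(-1 + 1, -4) - 44) = 27*(1/(-4*(1 + (-1 + 1))) - 44) = 27*(1/(-4*(1 + 0)) - 44) = 27*(1/(-4*1) - 44) = 27*(1/(-4) - 44) = 27*(-¼ - 44) = 27*(-177/4) = -4779/4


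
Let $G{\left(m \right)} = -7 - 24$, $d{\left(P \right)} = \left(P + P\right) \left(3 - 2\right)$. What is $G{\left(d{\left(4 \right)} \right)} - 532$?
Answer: $-563$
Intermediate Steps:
$d{\left(P \right)} = 2 P$ ($d{\left(P \right)} = 2 P 1 = 2 P$)
$G{\left(m \right)} = -31$
$G{\left(d{\left(4 \right)} \right)} - 532 = -31 - 532 = -563$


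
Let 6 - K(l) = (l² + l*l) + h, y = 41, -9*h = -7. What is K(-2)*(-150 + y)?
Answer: 2725/9 ≈ 302.78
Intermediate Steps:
h = 7/9 (h = -⅑*(-7) = 7/9 ≈ 0.77778)
K(l) = 47/9 - 2*l² (K(l) = 6 - ((l² + l*l) + 7/9) = 6 - ((l² + l²) + 7/9) = 6 - (2*l² + 7/9) = 6 - (7/9 + 2*l²) = 6 + (-7/9 - 2*l²) = 47/9 - 2*l²)
K(-2)*(-150 + y) = (47/9 - 2*(-2)²)*(-150 + 41) = (47/9 - 2*4)*(-109) = (47/9 - 8)*(-109) = -25/9*(-109) = 2725/9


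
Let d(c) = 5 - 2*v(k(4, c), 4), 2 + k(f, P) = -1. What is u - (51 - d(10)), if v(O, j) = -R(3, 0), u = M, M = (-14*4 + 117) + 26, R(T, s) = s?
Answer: 41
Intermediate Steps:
k(f, P) = -3 (k(f, P) = -2 - 1 = -3)
M = 87 (M = (-56 + 117) + 26 = 61 + 26 = 87)
u = 87
v(O, j) = 0 (v(O, j) = -1*0 = 0)
d(c) = 5 (d(c) = 5 - 2*0 = 5 + 0 = 5)
u - (51 - d(10)) = 87 - (51 - 1*5) = 87 - (51 - 5) = 87 - 1*46 = 87 - 46 = 41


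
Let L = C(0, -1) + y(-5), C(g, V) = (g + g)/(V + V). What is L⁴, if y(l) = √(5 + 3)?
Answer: 64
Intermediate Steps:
C(g, V) = g/V (C(g, V) = (2*g)/((2*V)) = (2*g)*(1/(2*V)) = g/V)
y(l) = 2*√2 (y(l) = √8 = 2*√2)
L = 2*√2 (L = 0/(-1) + 2*√2 = 0*(-1) + 2*√2 = 0 + 2*√2 = 2*√2 ≈ 2.8284)
L⁴ = (2*√2)⁴ = 64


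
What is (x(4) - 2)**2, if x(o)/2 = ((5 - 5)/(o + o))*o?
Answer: 4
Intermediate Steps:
x(o) = 0 (x(o) = 2*(((5 - 5)/(o + o))*o) = 2*((0/((2*o)))*o) = 2*((0*(1/(2*o)))*o) = 2*(0*o) = 2*0 = 0)
(x(4) - 2)**2 = (0 - 2)**2 = (-2)**2 = 4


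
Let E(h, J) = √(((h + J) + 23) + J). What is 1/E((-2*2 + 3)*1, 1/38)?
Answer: √7961/419 ≈ 0.21295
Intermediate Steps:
E(h, J) = √(23 + h + 2*J) (E(h, J) = √(((J + h) + 23) + J) = √((23 + J + h) + J) = √(23 + h + 2*J))
1/E((-2*2 + 3)*1, 1/38) = 1/(√(23 + (-2*2 + 3)*1 + 2/38)) = 1/(√(23 + (-4 + 3)*1 + 2*(1/38))) = 1/(√(23 - 1*1 + 1/19)) = 1/(√(23 - 1 + 1/19)) = 1/(√(419/19)) = 1/(√7961/19) = √7961/419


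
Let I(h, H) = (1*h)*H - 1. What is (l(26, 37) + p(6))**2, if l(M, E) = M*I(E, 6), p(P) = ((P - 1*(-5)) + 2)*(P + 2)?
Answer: 34222500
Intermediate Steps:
I(h, H) = -1 + H*h (I(h, H) = h*H - 1 = H*h - 1 = -1 + H*h)
p(P) = (2 + P)*(7 + P) (p(P) = ((P + 5) + 2)*(2 + P) = ((5 + P) + 2)*(2 + P) = (7 + P)*(2 + P) = (2 + P)*(7 + P))
l(M, E) = M*(-1 + 6*E)
(l(26, 37) + p(6))**2 = (26*(-1 + 6*37) + (14 + 6**2 + 9*6))**2 = (26*(-1 + 222) + (14 + 36 + 54))**2 = (26*221 + 104)**2 = (5746 + 104)**2 = 5850**2 = 34222500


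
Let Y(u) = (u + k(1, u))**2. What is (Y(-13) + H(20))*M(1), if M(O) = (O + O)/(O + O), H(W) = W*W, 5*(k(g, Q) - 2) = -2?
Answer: 13249/25 ≈ 529.96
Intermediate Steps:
k(g, Q) = 8/5 (k(g, Q) = 2 + (1/5)*(-2) = 2 - 2/5 = 8/5)
Y(u) = (8/5 + u)**2 (Y(u) = (u + 8/5)**2 = (8/5 + u)**2)
H(W) = W**2
M(O) = 1 (M(O) = (2*O)/((2*O)) = (2*O)*(1/(2*O)) = 1)
(Y(-13) + H(20))*M(1) = ((8 + 5*(-13))**2/25 + 20**2)*1 = ((8 - 65)**2/25 + 400)*1 = ((1/25)*(-57)**2 + 400)*1 = ((1/25)*3249 + 400)*1 = (3249/25 + 400)*1 = (13249/25)*1 = 13249/25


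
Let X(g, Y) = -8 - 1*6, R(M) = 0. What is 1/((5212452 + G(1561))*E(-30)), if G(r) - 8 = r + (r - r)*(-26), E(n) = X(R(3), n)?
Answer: -1/72996294 ≈ -1.3699e-8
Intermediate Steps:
X(g, Y) = -14 (X(g, Y) = -8 - 6 = -14)
E(n) = -14
G(r) = 8 + r (G(r) = 8 + (r + (r - r)*(-26)) = 8 + (r + 0*(-26)) = 8 + (r + 0) = 8 + r)
1/((5212452 + G(1561))*E(-30)) = 1/((5212452 + (8 + 1561))*(-14)) = -1/14/(5212452 + 1569) = -1/14/5214021 = (1/5214021)*(-1/14) = -1/72996294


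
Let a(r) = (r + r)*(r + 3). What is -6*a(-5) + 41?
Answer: -79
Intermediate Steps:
a(r) = 2*r*(3 + r) (a(r) = (2*r)*(3 + r) = 2*r*(3 + r))
-6*a(-5) + 41 = -12*(-5)*(3 - 5) + 41 = -12*(-5)*(-2) + 41 = -6*20 + 41 = -120 + 41 = -79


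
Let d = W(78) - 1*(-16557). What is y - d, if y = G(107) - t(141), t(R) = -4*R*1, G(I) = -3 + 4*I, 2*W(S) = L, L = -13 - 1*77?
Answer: -15523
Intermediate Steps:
L = -90 (L = -13 - 77 = -90)
W(S) = -45 (W(S) = (1/2)*(-90) = -45)
t(R) = -4*R
d = 16512 (d = -45 - 1*(-16557) = -45 + 16557 = 16512)
y = 989 (y = (-3 + 4*107) - (-4)*141 = (-3 + 428) - 1*(-564) = 425 + 564 = 989)
y - d = 989 - 1*16512 = 989 - 16512 = -15523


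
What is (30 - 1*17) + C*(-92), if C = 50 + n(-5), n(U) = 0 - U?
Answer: -5047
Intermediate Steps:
n(U) = -U
C = 55 (C = 50 - 1*(-5) = 50 + 5 = 55)
(30 - 1*17) + C*(-92) = (30 - 1*17) + 55*(-92) = (30 - 17) - 5060 = 13 - 5060 = -5047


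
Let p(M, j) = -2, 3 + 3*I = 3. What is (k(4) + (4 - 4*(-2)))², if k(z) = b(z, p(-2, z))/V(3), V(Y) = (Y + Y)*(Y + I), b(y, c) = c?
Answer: 11449/81 ≈ 141.35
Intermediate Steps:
I = 0 (I = -1 + (⅓)*3 = -1 + 1 = 0)
V(Y) = 2*Y² (V(Y) = (Y + Y)*(Y + 0) = (2*Y)*Y = 2*Y²)
k(z) = -⅑ (k(z) = -2/(2*3²) = -2/(2*9) = -2/18 = -2*1/18 = -⅑)
(k(4) + (4 - 4*(-2)))² = (-⅑ + (4 - 4*(-2)))² = (-⅑ + (4 + 8))² = (-⅑ + 12)² = (107/9)² = 11449/81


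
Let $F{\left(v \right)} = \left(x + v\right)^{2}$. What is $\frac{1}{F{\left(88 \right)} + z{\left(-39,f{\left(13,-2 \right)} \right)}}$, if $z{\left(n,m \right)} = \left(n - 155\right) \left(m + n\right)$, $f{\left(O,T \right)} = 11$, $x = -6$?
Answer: $\frac{1}{12156} \approx 8.2264 \cdot 10^{-5}$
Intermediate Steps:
$F{\left(v \right)} = \left(-6 + v\right)^{2}$
$z{\left(n,m \right)} = \left(-155 + n\right) \left(m + n\right)$
$\frac{1}{F{\left(88 \right)} + z{\left(-39,f{\left(13,-2 \right)} \right)}} = \frac{1}{\left(-6 + 88\right)^{2} + \left(\left(-39\right)^{2} - 1705 - -6045 + 11 \left(-39\right)\right)} = \frac{1}{82^{2} + \left(1521 - 1705 + 6045 - 429\right)} = \frac{1}{6724 + 5432} = \frac{1}{12156}$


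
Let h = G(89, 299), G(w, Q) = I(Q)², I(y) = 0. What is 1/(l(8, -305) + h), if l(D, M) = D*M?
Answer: -1/2440 ≈ -0.00040984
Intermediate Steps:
G(w, Q) = 0 (G(w, Q) = 0² = 0)
h = 0
1/(l(8, -305) + h) = 1/(8*(-305) + 0) = 1/(-2440 + 0) = 1/(-2440) = -1/2440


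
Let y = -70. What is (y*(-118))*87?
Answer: 718620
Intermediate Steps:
(y*(-118))*87 = -70*(-118)*87 = 8260*87 = 718620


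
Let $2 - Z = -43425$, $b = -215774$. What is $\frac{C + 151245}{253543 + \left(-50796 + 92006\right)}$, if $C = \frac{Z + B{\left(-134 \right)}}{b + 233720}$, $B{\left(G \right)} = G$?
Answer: $\frac{904762021}{1763212446} \approx 0.51313$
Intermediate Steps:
$Z = 43427$ ($Z = 2 - -43425 = 2 + 43425 = 43427$)
$C = \frac{14431}{5982}$ ($C = \frac{43427 - 134}{-215774 + 233720} = \frac{43293}{17946} = 43293 \cdot \frac{1}{17946} = \frac{14431}{5982} \approx 2.4124$)
$\frac{C + 151245}{253543 + \left(-50796 + 92006\right)} = \frac{\frac{14431}{5982} + 151245}{253543 + \left(-50796 + 92006\right)} = \frac{904762021}{5982 \left(253543 + 41210\right)} = \frac{904762021}{5982 \cdot 294753} = \frac{904762021}{5982} \cdot \frac{1}{294753} = \frac{904762021}{1763212446}$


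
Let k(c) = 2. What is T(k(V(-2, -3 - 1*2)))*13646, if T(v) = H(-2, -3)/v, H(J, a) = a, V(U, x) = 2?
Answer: -20469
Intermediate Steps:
T(v) = -3/v
T(k(V(-2, -3 - 1*2)))*13646 = -3/2*13646 = -20469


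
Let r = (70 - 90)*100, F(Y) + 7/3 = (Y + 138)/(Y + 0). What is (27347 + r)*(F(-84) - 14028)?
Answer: -711286307/2 ≈ -3.5564e+8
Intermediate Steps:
F(Y) = -7/3 + (138 + Y)/Y (F(Y) = -7/3 + (Y + 138)/(Y + 0) = -7/3 + (138 + Y)/Y)
r = -2000 (r = -20*100 = -2000)
(27347 + r)*(F(-84) - 14028) = (27347 - 2000)*((-4/3 + 138/(-84)) - 14028) = 25347*((-4/3 + 138*(-1/84)) - 14028) = 25347*((-4/3 - 23/14) - 14028) = 25347*(-125/42 - 14028) = 25347*(-589301/42) = -711286307/2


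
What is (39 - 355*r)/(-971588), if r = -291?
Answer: -25836/242897 ≈ -0.10637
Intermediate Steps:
(39 - 355*r)/(-971588) = (39 - 355*(-291))/(-971588) = (39 + 103305)*(-1/971588) = 103344*(-1/971588) = -25836/242897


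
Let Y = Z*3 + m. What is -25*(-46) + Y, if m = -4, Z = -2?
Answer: 1140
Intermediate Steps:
Y = -10 (Y = -2*3 - 4 = -6 - 4 = -10)
-25*(-46) + Y = -25*(-46) - 10 = 1150 - 10 = 1140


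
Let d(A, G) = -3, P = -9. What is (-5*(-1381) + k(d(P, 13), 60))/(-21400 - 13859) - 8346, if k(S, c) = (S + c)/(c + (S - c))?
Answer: -294278500/35259 ≈ -8346.2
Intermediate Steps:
k(S, c) = (S + c)/S
(-5*(-1381) + k(d(P, 13), 60))/(-21400 - 13859) - 8346 = (-5*(-1381) + (-3 + 60)/(-3))/(-21400 - 13859) - 8346 = (6905 - 1/3*57)/(-35259) - 8346 = (6905 - 19)*(-1/35259) - 8346 = 6886*(-1/35259) - 8346 = -6886/35259 - 8346 = -294278500/35259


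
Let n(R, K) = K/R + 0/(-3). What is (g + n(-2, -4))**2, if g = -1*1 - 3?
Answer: 4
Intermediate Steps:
n(R, K) = K/R (n(R, K) = K/R + 0*(-1/3) = K/R + 0 = K/R)
g = -4 (g = -1 - 3 = -4)
(g + n(-2, -4))**2 = (-4 - 4/(-2))**2 = (-4 - 4*(-1/2))**2 = (-4 + 2)**2 = (-2)**2 = 4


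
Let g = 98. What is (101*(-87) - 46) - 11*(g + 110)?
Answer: -11121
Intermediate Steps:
(101*(-87) - 46) - 11*(g + 110) = (101*(-87) - 46) - 11*(98 + 110) = (-8787 - 46) - 11*208 = -8833 - 1*2288 = -8833 - 2288 = -11121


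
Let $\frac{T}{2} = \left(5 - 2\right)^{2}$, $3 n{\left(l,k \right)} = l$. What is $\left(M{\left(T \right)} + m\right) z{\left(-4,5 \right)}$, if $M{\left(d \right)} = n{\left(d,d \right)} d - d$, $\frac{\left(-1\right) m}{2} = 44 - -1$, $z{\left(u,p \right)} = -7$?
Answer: $0$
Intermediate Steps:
$n{\left(l,k \right)} = \frac{l}{3}$
$T = 18$ ($T = 2 \left(5 - 2\right)^{2} = 2 \cdot 3^{2} = 2 \cdot 9 = 18$)
$m = -90$ ($m = - 2 \left(44 - -1\right) = - 2 \left(44 + 1\right) = \left(-2\right) 45 = -90$)
$M{\left(d \right)} = - d + \frac{d^{2}}{3}$ ($M{\left(d \right)} = \frac{d}{3} d - d = \frac{d^{2}}{3} - d = - d + \frac{d^{2}}{3}$)
$\left(M{\left(T \right)} + m\right) z{\left(-4,5 \right)} = \left(\frac{1}{3} \cdot 18 \left(-3 + 18\right) - 90\right) \left(-7\right) = \left(\frac{1}{3} \cdot 18 \cdot 15 - 90\right) \left(-7\right) = \left(90 - 90\right) \left(-7\right) = 0 \left(-7\right) = 0$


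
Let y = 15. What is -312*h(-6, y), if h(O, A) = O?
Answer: 1872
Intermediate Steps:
-312*h(-6, y) = -312*(-6) = 1872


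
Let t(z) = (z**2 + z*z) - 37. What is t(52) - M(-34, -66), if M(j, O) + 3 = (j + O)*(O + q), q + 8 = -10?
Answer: -3026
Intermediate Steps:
q = -18 (q = -8 - 10 = -18)
M(j, O) = -3 + (-18 + O)*(O + j) (M(j, O) = -3 + (j + O)*(O - 18) = -3 + (O + j)*(-18 + O) = -3 + (-18 + O)*(O + j))
t(z) = -37 + 2*z**2 (t(z) = (z**2 + z**2) - 37 = 2*z**2 - 37 = -37 + 2*z**2)
t(52) - M(-34, -66) = (-37 + 2*52**2) - (-3 + (-66)**2 - 18*(-66) - 18*(-34) - 66*(-34)) = (-37 + 2*2704) - (-3 + 4356 + 1188 + 612 + 2244) = (-37 + 5408) - 1*8397 = 5371 - 8397 = -3026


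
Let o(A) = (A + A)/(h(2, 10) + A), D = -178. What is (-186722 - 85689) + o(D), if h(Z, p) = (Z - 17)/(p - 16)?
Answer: -95615549/351 ≈ -2.7241e+5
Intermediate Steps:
h(Z, p) = (-17 + Z)/(-16 + p)
o(A) = 2*A/(5/2 + A) (o(A) = (A + A)/((-17 + 2)/(-16 + 10) + A) = (2*A)/(-15/(-6) + A) = (2*A)/(-⅙*(-15) + A) = (2*A)/(5/2 + A) = 2*A/(5/2 + A))
(-186722 - 85689) + o(D) = (-186722 - 85689) + 4*(-178)/(5 + 2*(-178)) = -272411 + 4*(-178)/(5 - 356) = -272411 + 4*(-178)/(-351) = -272411 + 4*(-178)*(-1/351) = -272411 + 712/351 = -95615549/351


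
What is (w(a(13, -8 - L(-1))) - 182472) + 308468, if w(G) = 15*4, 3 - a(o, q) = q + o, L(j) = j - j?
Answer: 126056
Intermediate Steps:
L(j) = 0
a(o, q) = 3 - o - q (a(o, q) = 3 - (q + o) = 3 - (o + q) = 3 + (-o - q) = 3 - o - q)
w(G) = 60
(w(a(13, -8 - L(-1))) - 182472) + 308468 = (60 - 182472) + 308468 = -182412 + 308468 = 126056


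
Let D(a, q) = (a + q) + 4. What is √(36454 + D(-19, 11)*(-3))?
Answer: √36466 ≈ 190.96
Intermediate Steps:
D(a, q) = 4 + a + q
√(36454 + D(-19, 11)*(-3)) = √(36454 + (4 - 19 + 11)*(-3)) = √(36454 - 4*(-3)) = √(36454 + 12) = √36466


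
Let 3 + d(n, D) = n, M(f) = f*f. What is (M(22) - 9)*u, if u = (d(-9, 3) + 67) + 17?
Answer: 34200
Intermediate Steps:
M(f) = f²
d(n, D) = -3 + n
u = 72 (u = ((-3 - 9) + 67) + 17 = (-12 + 67) + 17 = 55 + 17 = 72)
(M(22) - 9)*u = (22² - 9)*72 = (484 - 9)*72 = 475*72 = 34200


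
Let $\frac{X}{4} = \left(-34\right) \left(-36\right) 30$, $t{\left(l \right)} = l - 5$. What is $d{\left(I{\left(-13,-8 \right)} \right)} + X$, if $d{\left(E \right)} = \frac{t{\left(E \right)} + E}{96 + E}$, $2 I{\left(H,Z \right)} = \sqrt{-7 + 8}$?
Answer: $\frac{28347832}{193} \approx 1.4688 \cdot 10^{5}$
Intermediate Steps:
$t{\left(l \right)} = -5 + l$
$I{\left(H,Z \right)} = \frac{1}{2}$ ($I{\left(H,Z \right)} = \frac{\sqrt{-7 + 8}}{2} = \frac{\sqrt{1}}{2} = \frac{1}{2} \cdot 1 = \frac{1}{2}$)
$X = 146880$ ($X = 4 \left(-34\right) \left(-36\right) 30 = 4 \cdot 1224 \cdot 30 = 4 \cdot 36720 = 146880$)
$d{\left(E \right)} = \frac{-5 + 2 E}{96 + E}$ ($d{\left(E \right)} = \frac{\left(-5 + E\right) + E}{96 + E} = \frac{-5 + 2 E}{96 + E}$)
$d{\left(I{\left(-13,-8 \right)} \right)} + X = \frac{-5 + 2 \cdot \frac{1}{2}}{96 + \frac{1}{2}} + 146880 = \frac{-5 + 1}{\frac{193}{2}} + 146880 = \frac{2}{193} \left(-4\right) + 146880 = - \frac{8}{193} + 146880 = \frac{28347832}{193}$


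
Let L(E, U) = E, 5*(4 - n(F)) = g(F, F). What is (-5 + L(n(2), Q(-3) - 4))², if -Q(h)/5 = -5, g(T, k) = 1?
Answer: 36/25 ≈ 1.4400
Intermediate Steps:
Q(h) = 25 (Q(h) = -5*(-5) = 25)
n(F) = 19/5 (n(F) = 4 - ⅕*1 = 4 - ⅕ = 19/5)
(-5 + L(n(2), Q(-3) - 4))² = (-5 + 19/5)² = (-6/5)² = 36/25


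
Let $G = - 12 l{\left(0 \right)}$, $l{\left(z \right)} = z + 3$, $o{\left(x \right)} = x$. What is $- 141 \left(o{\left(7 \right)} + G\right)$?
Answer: $4089$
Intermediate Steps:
$l{\left(z \right)} = 3 + z$
$G = -36$ ($G = - 12 \left(3 + 0\right) = \left(-12\right) 3 = -36$)
$- 141 \left(o{\left(7 \right)} + G\right) = - 141 \left(7 - 36\right) = \left(-141\right) \left(-29\right) = 4089$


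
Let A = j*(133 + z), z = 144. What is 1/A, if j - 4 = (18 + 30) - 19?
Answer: 1/9141 ≈ 0.00010940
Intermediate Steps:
j = 33 (j = 4 + ((18 + 30) - 19) = 4 + (48 - 19) = 4 + 29 = 33)
A = 9141 (A = 33*(133 + 144) = 33*277 = 9141)
1/A = 1/9141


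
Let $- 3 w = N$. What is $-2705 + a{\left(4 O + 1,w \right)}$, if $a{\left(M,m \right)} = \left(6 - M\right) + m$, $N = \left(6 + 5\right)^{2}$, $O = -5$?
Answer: $- \frac{8161}{3} \approx -2720.3$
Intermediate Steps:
$N = 121$ ($N = 11^{2} = 121$)
$w = - \frac{121}{3}$ ($w = \left(- \frac{1}{3}\right) 121 = - \frac{121}{3} \approx -40.333$)
$a{\left(M,m \right)} = 6 + m - M$
$-2705 + a{\left(4 O + 1,w \right)} = -2705 - \left(\frac{106}{3} - 20\right) = -2705 - \frac{46}{3} = - \frac{8161}{3}$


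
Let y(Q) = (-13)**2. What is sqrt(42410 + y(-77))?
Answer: 3*sqrt(4731) ≈ 206.35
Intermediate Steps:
y(Q) = 169
sqrt(42410 + y(-77)) = sqrt(42410 + 169) = sqrt(42579) = 3*sqrt(4731)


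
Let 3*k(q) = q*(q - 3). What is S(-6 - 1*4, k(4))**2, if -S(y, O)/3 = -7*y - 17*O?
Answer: 20164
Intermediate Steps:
k(q) = q*(-3 + q)/3 (k(q) = (q*(q - 3))/3 = (q*(-3 + q))/3 = q*(-3 + q)/3)
S(y, O) = 21*y + 51*O (S(y, O) = -3*(-7*y - 17*O) = -3*(-17*O - 7*y) = 21*y + 51*O)
S(-6 - 1*4, k(4))**2 = (21*(-6 - 1*4) + 51*((1/3)*4*(-3 + 4)))**2 = (21*(-6 - 4) + 51*((1/3)*4*1))**2 = (21*(-10) + 51*(4/3))**2 = (-210 + 68)**2 = (-142)**2 = 20164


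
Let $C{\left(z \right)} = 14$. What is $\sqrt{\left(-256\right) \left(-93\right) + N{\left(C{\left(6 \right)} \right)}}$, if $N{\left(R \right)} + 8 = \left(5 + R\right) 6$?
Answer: $\sqrt{23914} \approx 154.64$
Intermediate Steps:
$N{\left(R \right)} = 22 + 6 R$ ($N{\left(R \right)} = -8 + \left(5 + R\right) 6 = -8 + \left(30 + 6 R\right) = 22 + 6 R$)
$\sqrt{\left(-256\right) \left(-93\right) + N{\left(C{\left(6 \right)} \right)}} = \sqrt{\left(-256\right) \left(-93\right) + \left(22 + 6 \cdot 14\right)} = \sqrt{23808 + \left(22 + 84\right)} = \sqrt{23808 + 106} = \sqrt{23914}$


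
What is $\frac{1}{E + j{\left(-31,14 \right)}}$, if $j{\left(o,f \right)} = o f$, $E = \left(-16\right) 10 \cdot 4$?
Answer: $- \frac{1}{1074} \approx -0.0009311$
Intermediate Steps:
$E = -640$ ($E = \left(-160\right) 4 = -640$)
$j{\left(o,f \right)} = f o$
$\frac{1}{E + j{\left(-31,14 \right)}} = \frac{1}{-640 + 14 \left(-31\right)} = \frac{1}{-640 - 434} = \frac{1}{-1074} = - \frac{1}{1074}$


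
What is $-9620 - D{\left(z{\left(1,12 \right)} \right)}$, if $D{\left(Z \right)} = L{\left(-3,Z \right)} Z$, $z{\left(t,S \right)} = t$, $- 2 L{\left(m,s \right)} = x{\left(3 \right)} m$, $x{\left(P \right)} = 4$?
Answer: $-9626$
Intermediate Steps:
$L{\left(m,s \right)} = - 2 m$ ($L{\left(m,s \right)} = - \frac{4 m}{2} = - 2 m$)
$D{\left(Z \right)} = 6 Z$ ($D{\left(Z \right)} = \left(-2\right) \left(-3\right) Z = 6 Z$)
$-9620 - D{\left(z{\left(1,12 \right)} \right)} = -9620 - 6 \cdot 1 = -9620 - 6 = -9626$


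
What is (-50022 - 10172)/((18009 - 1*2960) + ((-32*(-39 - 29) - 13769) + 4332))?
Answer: -30097/3894 ≈ -7.7291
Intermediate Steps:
(-50022 - 10172)/((18009 - 1*2960) + ((-32*(-39 - 29) - 13769) + 4332)) = -60194/((18009 - 2960) + ((-32*(-68) - 13769) + 4332)) = -60194/(15049 + ((2176 - 13769) + 4332)) = -60194/(15049 + (-11593 + 4332)) = -60194/(15049 - 7261) = -60194/7788 = -60194*1/7788 = -30097/3894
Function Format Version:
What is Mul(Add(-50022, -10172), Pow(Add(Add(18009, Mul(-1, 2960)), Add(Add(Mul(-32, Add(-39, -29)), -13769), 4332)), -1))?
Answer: Rational(-30097, 3894) ≈ -7.7291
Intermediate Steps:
Mul(Add(-50022, -10172), Pow(Add(Add(18009, Mul(-1, 2960)), Add(Add(Mul(-32, Add(-39, -29)), -13769), 4332)), -1)) = Mul(-60194, Pow(Add(Add(18009, -2960), Add(Add(Mul(-32, -68), -13769), 4332)), -1)) = Mul(-60194, Pow(Add(15049, Add(Add(2176, -13769), 4332)), -1)) = Mul(-60194, Pow(Add(15049, Add(-11593, 4332)), -1)) = Mul(-60194, Pow(Add(15049, -7261), -1)) = Mul(-60194, Pow(7788, -1)) = Mul(-60194, Rational(1, 7788)) = Rational(-30097, 3894)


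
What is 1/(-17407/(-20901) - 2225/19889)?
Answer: 415699989/299703098 ≈ 1.3870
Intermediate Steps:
1/(-17407/(-20901) - 2225/19889) = 1/(-17407*(-1/20901) - 2225*1/19889) = 1/(17407/20901 - 2225/19889) = 1/(299703098/415699989) = 415699989/299703098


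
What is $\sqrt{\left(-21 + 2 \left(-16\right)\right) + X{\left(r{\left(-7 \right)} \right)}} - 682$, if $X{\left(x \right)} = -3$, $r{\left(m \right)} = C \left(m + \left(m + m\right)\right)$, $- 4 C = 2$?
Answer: $-682 + 2 i \sqrt{14} \approx -682.0 + 7.4833 i$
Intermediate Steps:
$C = - \frac{1}{2}$ ($C = \left(- \frac{1}{4}\right) 2 = - \frac{1}{2} \approx -0.5$)
$r{\left(m \right)} = - \frac{3 m}{2}$ ($r{\left(m \right)} = - \frac{m + \left(m + m\right)}{2} = - \frac{m + 2 m}{2} = - \frac{3 m}{2}$)
$\sqrt{\left(-21 + 2 \left(-16\right)\right) + X{\left(r{\left(-7 \right)} \right)}} - 682 = \sqrt{\left(-21 + 2 \left(-16\right)\right) - 3} - 682 = \sqrt{\left(-21 - 32\right) - 3} - 682 = \sqrt{-53 - 3} - 682 = \sqrt{-56} - 682 = 2 i \sqrt{14} - 682 = -682 + 2 i \sqrt{14}$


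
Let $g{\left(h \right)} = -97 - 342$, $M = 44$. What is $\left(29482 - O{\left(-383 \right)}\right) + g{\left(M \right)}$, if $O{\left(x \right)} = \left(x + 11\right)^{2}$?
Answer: $-109341$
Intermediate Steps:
$O{\left(x \right)} = \left(11 + x\right)^{2}$
$g{\left(h \right)} = -439$ ($g{\left(h \right)} = -97 - 342 = -439$)
$\left(29482 - O{\left(-383 \right)}\right) + g{\left(M \right)} = \left(29482 - \left(11 - 383\right)^{2}\right) - 439 = \left(29482 - \left(-372\right)^{2}\right) - 439 = \left(29482 - 138384\right) - 439 = -108902 - 439 = -109341$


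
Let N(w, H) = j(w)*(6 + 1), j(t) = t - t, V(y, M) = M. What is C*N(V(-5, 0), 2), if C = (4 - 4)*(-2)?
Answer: 0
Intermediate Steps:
j(t) = 0
N(w, H) = 0 (N(w, H) = 0*(6 + 1) = 0*7 = 0)
C = 0 (C = 0*(-2) = 0)
C*N(V(-5, 0), 2) = 0*0 = 0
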